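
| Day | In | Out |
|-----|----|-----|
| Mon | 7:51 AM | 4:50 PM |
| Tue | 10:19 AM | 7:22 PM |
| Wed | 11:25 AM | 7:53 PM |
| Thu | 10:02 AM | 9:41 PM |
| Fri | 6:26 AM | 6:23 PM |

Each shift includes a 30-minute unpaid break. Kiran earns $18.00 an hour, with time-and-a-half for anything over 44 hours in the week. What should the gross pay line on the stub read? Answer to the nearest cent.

$889.20

Mon: 7:51 AM–4:50 PM = 8 h 59 min; less 30 min break → 8 h 29 min
Tue: 10:19 AM–7:22 PM = 9 h 3 min; less 30 min break → 8 h 33 min
Wed: 11:25 AM–7:53 PM = 8 h 28 min; less 30 min break → 7 h 58 min
Thu: 10:02 AM–9:41 PM = 11 h 39 min; less 30 min break → 11 h 9 min
Fri: 6:26 AM–6:23 PM = 11 h 57 min; less 30 min break → 11 h 27 min
Total worked: 47 h 36 min = 2856 min.
Regular 44 h 0 min = 2640 min at $18.00/h; overtime 3 h 36 min = 216 min at $27.00/h.
Pay = (2640 × $18.00 + 216 × $27.00) ÷ 60 = $889.20.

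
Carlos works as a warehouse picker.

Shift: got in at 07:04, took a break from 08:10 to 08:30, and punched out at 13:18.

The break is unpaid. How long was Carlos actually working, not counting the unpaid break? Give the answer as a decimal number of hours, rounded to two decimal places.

5.90 hours

Shift: 07:04–13:18 = 6 h 14 min; less 20 min break → 5 h 54 min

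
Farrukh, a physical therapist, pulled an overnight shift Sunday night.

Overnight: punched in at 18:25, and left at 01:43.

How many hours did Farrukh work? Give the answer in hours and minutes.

Overnight: 18:25 → midnight = 5 h 35 min; midnight → 01:43 = 1 h 43 min; span 7 h 18 min

7 h 18 min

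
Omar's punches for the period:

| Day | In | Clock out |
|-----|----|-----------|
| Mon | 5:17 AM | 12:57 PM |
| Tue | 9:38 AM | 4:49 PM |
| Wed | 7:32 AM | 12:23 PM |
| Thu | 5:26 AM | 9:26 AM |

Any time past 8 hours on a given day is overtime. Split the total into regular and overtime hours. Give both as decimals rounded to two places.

Regular 23.70 hours, overtime 0.00 hours

Mon: 5:17 AM–12:57 PM = 7 h 40 min
Tue: 9:38 AM–4:49 PM = 7 h 11 min
Wed: 7:32 AM–12:23 PM = 4 h 51 min
Thu: 5:26 AM–9:26 AM = 4 h 0 min
Mon reg 7 h 40 min / OT 0 h 0 min; Tue reg 7 h 11 min / OT 0 h 0 min; Wed reg 4 h 51 min / OT 0 h 0 min; Thu reg 4 h 0 min / OT 0 h 0 min.
Totals: regular 23 h 42 min, overtime 0 h 0 min.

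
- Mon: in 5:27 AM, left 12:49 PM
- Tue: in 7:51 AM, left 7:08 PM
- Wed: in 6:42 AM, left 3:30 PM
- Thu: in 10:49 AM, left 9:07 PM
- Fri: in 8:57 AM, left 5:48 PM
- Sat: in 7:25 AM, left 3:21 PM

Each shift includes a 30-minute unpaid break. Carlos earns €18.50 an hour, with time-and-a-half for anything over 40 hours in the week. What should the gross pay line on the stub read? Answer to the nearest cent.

€1060.05

Mon: 5:27 AM–12:49 PM = 7 h 22 min; less 30 min break → 6 h 52 min
Tue: 7:51 AM–7:08 PM = 11 h 17 min; less 30 min break → 10 h 47 min
Wed: 6:42 AM–3:30 PM = 8 h 48 min; less 30 min break → 8 h 18 min
Thu: 10:49 AM–9:07 PM = 10 h 18 min; less 30 min break → 9 h 48 min
Fri: 8:57 AM–5:48 PM = 8 h 51 min; less 30 min break → 8 h 21 min
Sat: 7:25 AM–3:21 PM = 7 h 56 min; less 30 min break → 7 h 26 min
Total worked: 51 h 32 min = 3092 min.
Regular 40 h 0 min = 2400 min at €18.50/h; overtime 11 h 32 min = 692 min at €27.75/h.
Pay = (2400 × €18.50 + 692 × €27.75) ÷ 60 = €1060.05.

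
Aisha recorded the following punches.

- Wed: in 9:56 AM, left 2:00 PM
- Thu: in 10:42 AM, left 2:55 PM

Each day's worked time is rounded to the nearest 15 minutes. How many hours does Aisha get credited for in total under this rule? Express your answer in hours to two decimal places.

8.25 hours

Wed: 9:56 AM–2:00 PM = 4 h 4 min → rounds to 4 h 0 min
Thu: 10:42 AM–2:55 PM = 4 h 13 min → rounds to 4 h 15 min
Total credited: 8 h 15 min.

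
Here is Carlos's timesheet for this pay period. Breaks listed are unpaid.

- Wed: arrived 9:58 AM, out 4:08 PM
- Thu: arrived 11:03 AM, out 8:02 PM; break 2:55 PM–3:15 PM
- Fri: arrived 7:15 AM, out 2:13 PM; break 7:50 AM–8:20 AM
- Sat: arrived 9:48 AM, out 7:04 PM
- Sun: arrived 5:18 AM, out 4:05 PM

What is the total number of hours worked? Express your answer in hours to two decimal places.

Wed: 9:58 AM–4:08 PM = 6 h 10 min
Thu: 11:03 AM–8:02 PM = 8 h 59 min; less 20 min break → 8 h 39 min
Fri: 7:15 AM–2:13 PM = 6 h 58 min; less 30 min break → 6 h 28 min
Sat: 9:48 AM–7:04 PM = 9 h 16 min
Sun: 5:18 AM–4:05 PM = 10 h 47 min
Total: 6 h 10 min + 8 h 39 min + 6 h 28 min + 9 h 16 min + 10 h 47 min = 41 h 20 min.

41.33 hours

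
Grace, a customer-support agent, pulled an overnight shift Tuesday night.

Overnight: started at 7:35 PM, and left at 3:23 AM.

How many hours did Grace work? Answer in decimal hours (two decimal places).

Overnight: 7:35 PM → midnight = 4 h 25 min; midnight → 3:23 AM = 3 h 23 min; span 7 h 48 min

7.80 hours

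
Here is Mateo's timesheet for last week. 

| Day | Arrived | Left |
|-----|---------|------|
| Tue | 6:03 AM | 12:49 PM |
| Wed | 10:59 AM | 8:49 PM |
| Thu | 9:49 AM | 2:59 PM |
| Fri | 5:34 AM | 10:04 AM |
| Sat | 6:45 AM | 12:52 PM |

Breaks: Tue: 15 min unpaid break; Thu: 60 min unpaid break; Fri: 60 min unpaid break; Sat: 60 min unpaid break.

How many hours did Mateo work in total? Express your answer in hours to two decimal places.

29.13 hours

Tue: 6:03 AM–12:49 PM = 6 h 46 min; less 15 min break → 6 h 31 min
Wed: 10:59 AM–8:49 PM = 9 h 50 min
Thu: 9:49 AM–2:59 PM = 5 h 10 min; less 60 min break → 4 h 10 min
Fri: 5:34 AM–10:04 AM = 4 h 30 min; less 60 min break → 3 h 30 min
Sat: 6:45 AM–12:52 PM = 6 h 7 min; less 60 min break → 5 h 7 min
Total: 6 h 31 min + 9 h 50 min + 4 h 10 min + 3 h 30 min + 5 h 7 min = 29 h 8 min.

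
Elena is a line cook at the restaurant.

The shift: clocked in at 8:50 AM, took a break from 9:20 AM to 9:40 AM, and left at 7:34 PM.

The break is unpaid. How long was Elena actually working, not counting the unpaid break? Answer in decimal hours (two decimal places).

The shift: 8:50 AM–7:34 PM = 10 h 44 min; less 20 min break → 10 h 24 min

10.40 hours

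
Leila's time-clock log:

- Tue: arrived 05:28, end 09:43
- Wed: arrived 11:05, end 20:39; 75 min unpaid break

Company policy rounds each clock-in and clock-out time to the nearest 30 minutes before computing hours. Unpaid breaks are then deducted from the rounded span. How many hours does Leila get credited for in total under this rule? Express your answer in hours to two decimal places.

12.25 hours

Tue: in 05:28→05:30, out 09:43→09:30; 4 h 0 min
Wed: in 11:05→11:00, out 20:39→20:30; 9 h 30 min − 75 min = 8 h 15 min
Total credited: 12 h 15 min.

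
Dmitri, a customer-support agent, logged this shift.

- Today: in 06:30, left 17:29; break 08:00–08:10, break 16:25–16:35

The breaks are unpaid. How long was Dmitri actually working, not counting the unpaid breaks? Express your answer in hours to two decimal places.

10.65 hours

Today: 06:30–17:29 = 10 h 59 min; less 20 min break → 10 h 39 min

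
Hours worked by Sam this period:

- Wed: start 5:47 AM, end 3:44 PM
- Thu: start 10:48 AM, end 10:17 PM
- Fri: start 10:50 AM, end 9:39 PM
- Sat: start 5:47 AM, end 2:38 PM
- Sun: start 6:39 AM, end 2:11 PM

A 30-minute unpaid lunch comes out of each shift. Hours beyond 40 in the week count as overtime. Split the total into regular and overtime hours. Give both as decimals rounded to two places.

Regular 40.00 hours, overtime 6.13 hours

Wed: 5:47 AM–3:44 PM = 9 h 57 min; less 30 min break → 9 h 27 min
Thu: 10:48 AM–10:17 PM = 11 h 29 min; less 30 min break → 10 h 59 min
Fri: 10:50 AM–9:39 PM = 10 h 49 min; less 30 min break → 10 h 19 min
Sat: 5:47 AM–2:38 PM = 8 h 51 min; less 30 min break → 8 h 21 min
Sun: 6:39 AM–2:11 PM = 7 h 32 min; less 30 min break → 7 h 2 min
Total worked: 46 h 8 min = 46.13 h.
Threshold 40 h → overtime 6 h 8 min, regular 40 h 0 min.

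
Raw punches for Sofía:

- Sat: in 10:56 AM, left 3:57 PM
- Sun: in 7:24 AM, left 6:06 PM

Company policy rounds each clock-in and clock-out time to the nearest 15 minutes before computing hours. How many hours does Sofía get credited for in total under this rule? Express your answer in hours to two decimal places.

15.50 hours

Sat: in 10:56 AM→11:00 AM, out 3:57 PM→4:00 PM; 5 h 0 min
Sun: in 7:24 AM→7:30 AM, out 6:06 PM→6:00 PM; 10 h 30 min
Total credited: 15 h 30 min.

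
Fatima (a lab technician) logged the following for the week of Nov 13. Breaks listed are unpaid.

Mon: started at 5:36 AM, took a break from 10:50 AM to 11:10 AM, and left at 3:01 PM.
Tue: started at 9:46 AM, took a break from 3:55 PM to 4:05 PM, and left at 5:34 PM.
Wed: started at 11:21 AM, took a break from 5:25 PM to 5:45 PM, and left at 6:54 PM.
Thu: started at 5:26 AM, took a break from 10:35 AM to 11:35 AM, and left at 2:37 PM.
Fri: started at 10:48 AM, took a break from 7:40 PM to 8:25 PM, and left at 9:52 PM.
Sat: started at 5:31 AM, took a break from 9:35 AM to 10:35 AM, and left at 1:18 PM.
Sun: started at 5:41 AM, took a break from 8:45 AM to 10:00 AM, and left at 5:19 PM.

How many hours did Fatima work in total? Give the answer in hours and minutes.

Mon: 5:36 AM–3:01 PM = 9 h 25 min; less 20 min break → 9 h 5 min
Tue: 9:46 AM–5:34 PM = 7 h 48 min; less 10 min break → 7 h 38 min
Wed: 11:21 AM–6:54 PM = 7 h 33 min; less 20 min break → 7 h 13 min
Thu: 5:26 AM–2:37 PM = 9 h 11 min; less 60 min break → 8 h 11 min
Fri: 10:48 AM–9:52 PM = 11 h 4 min; less 45 min break → 10 h 19 min
Sat: 5:31 AM–1:18 PM = 7 h 47 min; less 60 min break → 6 h 47 min
Sun: 5:41 AM–5:19 PM = 11 h 38 min; less 75 min break → 10 h 23 min
Total: 9 h 5 min + 7 h 38 min + 7 h 13 min + 8 h 11 min + 10 h 19 min + 6 h 47 min + 10 h 23 min = 59 h 36 min.

59 h 36 min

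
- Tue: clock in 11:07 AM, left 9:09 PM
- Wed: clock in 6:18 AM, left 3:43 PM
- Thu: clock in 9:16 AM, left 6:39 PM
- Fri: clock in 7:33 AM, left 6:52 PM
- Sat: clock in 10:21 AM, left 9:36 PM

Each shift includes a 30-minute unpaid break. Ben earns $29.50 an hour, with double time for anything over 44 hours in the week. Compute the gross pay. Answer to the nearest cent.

$1587.10

Tue: 11:07 AM–9:09 PM = 10 h 2 min; less 30 min break → 9 h 32 min
Wed: 6:18 AM–3:43 PM = 9 h 25 min; less 30 min break → 8 h 55 min
Thu: 9:16 AM–6:39 PM = 9 h 23 min; less 30 min break → 8 h 53 min
Fri: 7:33 AM–6:52 PM = 11 h 19 min; less 30 min break → 10 h 49 min
Sat: 10:21 AM–9:36 PM = 11 h 15 min; less 30 min break → 10 h 45 min
Total worked: 48 h 54 min = 2934 min.
Regular 44 h 0 min = 2640 min at $29.50/h; overtime 4 h 54 min = 294 min at $59.00/h.
Pay = (2640 × $29.50 + 294 × $59.00) ÷ 60 = $1587.10.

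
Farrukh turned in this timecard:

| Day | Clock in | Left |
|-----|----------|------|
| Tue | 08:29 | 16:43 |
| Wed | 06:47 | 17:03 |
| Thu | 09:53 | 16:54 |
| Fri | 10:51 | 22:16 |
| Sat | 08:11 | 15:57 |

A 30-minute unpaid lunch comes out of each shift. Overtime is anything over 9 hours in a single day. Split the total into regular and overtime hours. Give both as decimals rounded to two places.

Regular 39.52 hours, overtime 2.68 hours

Tue: 08:29–16:43 = 8 h 14 min; less 30 min break → 7 h 44 min
Wed: 06:47–17:03 = 10 h 16 min; less 30 min break → 9 h 46 min
Thu: 09:53–16:54 = 7 h 1 min; less 30 min break → 6 h 31 min
Fri: 10:51–22:16 = 11 h 25 min; less 30 min break → 10 h 55 min
Sat: 08:11–15:57 = 7 h 46 min; less 30 min break → 7 h 16 min
Tue reg 7 h 44 min / OT 0 h 0 min; Wed reg 9 h 0 min / OT 0 h 46 min; Thu reg 6 h 31 min / OT 0 h 0 min; Fri reg 9 h 0 min / OT 1 h 55 min; Sat reg 7 h 16 min / OT 0 h 0 min.
Totals: regular 39 h 31 min, overtime 2 h 41 min.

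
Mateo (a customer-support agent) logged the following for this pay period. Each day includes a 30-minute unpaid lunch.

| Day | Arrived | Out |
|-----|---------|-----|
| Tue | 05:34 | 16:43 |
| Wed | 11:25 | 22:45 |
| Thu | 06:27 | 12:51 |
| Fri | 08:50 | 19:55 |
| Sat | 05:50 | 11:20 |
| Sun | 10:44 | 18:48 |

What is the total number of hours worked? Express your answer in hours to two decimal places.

50.53 hours

Tue: 05:34–16:43 = 11 h 9 min; less 30 min break → 10 h 39 min
Wed: 11:25–22:45 = 11 h 20 min; less 30 min break → 10 h 50 min
Thu: 06:27–12:51 = 6 h 24 min; less 30 min break → 5 h 54 min
Fri: 08:50–19:55 = 11 h 5 min; less 30 min break → 10 h 35 min
Sat: 05:50–11:20 = 5 h 30 min; less 30 min break → 5 h 0 min
Sun: 10:44–18:48 = 8 h 4 min; less 30 min break → 7 h 34 min
Total: 10 h 39 min + 10 h 50 min + 5 h 54 min + 10 h 35 min + 5 h 0 min + 7 h 34 min = 50 h 32 min.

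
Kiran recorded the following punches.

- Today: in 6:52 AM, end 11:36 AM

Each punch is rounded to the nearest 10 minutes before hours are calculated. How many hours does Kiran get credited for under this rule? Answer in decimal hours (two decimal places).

Today: in 6:52 AM→6:50 AM, out 11:36 AM→11:40 AM; 4 h 50 min

4.83 hours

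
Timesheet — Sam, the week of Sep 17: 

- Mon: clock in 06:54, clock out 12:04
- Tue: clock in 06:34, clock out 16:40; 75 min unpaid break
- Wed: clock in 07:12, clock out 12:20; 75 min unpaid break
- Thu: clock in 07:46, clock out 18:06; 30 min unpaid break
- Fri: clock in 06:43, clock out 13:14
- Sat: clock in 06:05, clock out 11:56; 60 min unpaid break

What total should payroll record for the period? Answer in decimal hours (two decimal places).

Mon: 06:54–12:04 = 5 h 10 min
Tue: 06:34–16:40 = 10 h 6 min; less 75 min break → 8 h 51 min
Wed: 07:12–12:20 = 5 h 8 min; less 75 min break → 3 h 53 min
Thu: 07:46–18:06 = 10 h 20 min; less 30 min break → 9 h 50 min
Fri: 06:43–13:14 = 6 h 31 min
Sat: 06:05–11:56 = 5 h 51 min; less 60 min break → 4 h 51 min
Total: 5 h 10 min + 8 h 51 min + 3 h 53 min + 9 h 50 min + 6 h 31 min + 4 h 51 min = 39 h 6 min.

39.10 hours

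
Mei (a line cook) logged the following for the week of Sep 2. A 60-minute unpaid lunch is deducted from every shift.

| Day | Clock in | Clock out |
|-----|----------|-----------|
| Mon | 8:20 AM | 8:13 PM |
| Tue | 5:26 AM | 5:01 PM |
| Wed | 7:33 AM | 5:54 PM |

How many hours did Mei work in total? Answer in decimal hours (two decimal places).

Mon: 8:20 AM–8:13 PM = 11 h 53 min; less 60 min break → 10 h 53 min
Tue: 5:26 AM–5:01 PM = 11 h 35 min; less 60 min break → 10 h 35 min
Wed: 7:33 AM–5:54 PM = 10 h 21 min; less 60 min break → 9 h 21 min
Total: 10 h 53 min + 10 h 35 min + 9 h 21 min = 30 h 49 min.

30.82 hours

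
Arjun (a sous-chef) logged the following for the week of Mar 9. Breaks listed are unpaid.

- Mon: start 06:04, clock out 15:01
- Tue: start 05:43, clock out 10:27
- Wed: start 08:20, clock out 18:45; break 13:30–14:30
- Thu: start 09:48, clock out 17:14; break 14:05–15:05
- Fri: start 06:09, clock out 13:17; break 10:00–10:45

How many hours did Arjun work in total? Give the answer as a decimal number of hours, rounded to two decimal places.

Mon: 06:04–15:01 = 8 h 57 min
Tue: 05:43–10:27 = 4 h 44 min
Wed: 08:20–18:45 = 10 h 25 min; less 60 min break → 9 h 25 min
Thu: 09:48–17:14 = 7 h 26 min; less 60 min break → 6 h 26 min
Fri: 06:09–13:17 = 7 h 8 min; less 45 min break → 6 h 23 min
Total: 8 h 57 min + 4 h 44 min + 9 h 25 min + 6 h 26 min + 6 h 23 min = 35 h 55 min.

35.92 hours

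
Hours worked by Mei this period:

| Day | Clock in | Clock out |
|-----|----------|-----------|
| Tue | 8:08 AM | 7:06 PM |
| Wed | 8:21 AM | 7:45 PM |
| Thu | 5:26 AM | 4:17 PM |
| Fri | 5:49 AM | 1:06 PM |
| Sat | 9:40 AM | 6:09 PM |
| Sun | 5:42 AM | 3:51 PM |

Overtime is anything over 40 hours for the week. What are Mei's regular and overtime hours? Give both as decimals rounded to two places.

Tue: 8:08 AM–7:06 PM = 10 h 58 min
Wed: 8:21 AM–7:45 PM = 11 h 24 min
Thu: 5:26 AM–4:17 PM = 10 h 51 min
Fri: 5:49 AM–1:06 PM = 7 h 17 min
Sat: 9:40 AM–6:09 PM = 8 h 29 min
Sun: 5:42 AM–3:51 PM = 10 h 9 min
Total worked: 59 h 8 min = 59.13 h.
Threshold 40 h → overtime 19 h 8 min, regular 40 h 0 min.

Regular 40.00 hours, overtime 19.13 hours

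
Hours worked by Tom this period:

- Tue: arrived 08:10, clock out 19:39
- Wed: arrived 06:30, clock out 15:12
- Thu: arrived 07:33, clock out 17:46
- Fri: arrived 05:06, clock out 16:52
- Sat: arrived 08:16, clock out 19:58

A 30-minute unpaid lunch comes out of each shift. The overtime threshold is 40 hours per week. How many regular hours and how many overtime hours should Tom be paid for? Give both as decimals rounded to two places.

Regular 40.00 hours, overtime 11.37 hours

Tue: 08:10–19:39 = 11 h 29 min; less 30 min break → 10 h 59 min
Wed: 06:30–15:12 = 8 h 42 min; less 30 min break → 8 h 12 min
Thu: 07:33–17:46 = 10 h 13 min; less 30 min break → 9 h 43 min
Fri: 05:06–16:52 = 11 h 46 min; less 30 min break → 11 h 16 min
Sat: 08:16–19:58 = 11 h 42 min; less 30 min break → 11 h 12 min
Total worked: 51 h 22 min = 51.37 h.
Threshold 40 h → overtime 11 h 22 min, regular 40 h 0 min.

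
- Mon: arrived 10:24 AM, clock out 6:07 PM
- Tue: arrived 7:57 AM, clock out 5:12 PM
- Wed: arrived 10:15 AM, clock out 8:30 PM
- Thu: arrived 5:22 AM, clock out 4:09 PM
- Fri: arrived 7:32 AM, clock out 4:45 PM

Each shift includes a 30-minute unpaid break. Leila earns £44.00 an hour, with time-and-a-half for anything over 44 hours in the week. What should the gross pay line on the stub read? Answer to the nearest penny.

£1983.30

Mon: 10:24 AM–6:07 PM = 7 h 43 min; less 30 min break → 7 h 13 min
Tue: 7:57 AM–5:12 PM = 9 h 15 min; less 30 min break → 8 h 45 min
Wed: 10:15 AM–8:30 PM = 10 h 15 min; less 30 min break → 9 h 45 min
Thu: 5:22 AM–4:09 PM = 10 h 47 min; less 30 min break → 10 h 17 min
Fri: 7:32 AM–4:45 PM = 9 h 13 min; less 30 min break → 8 h 43 min
Total worked: 44 h 43 min = 2683 min.
Regular 44 h 0 min = 2640 min at £44.00/h; overtime 0 h 43 min = 43 min at £66.00/h.
Pay = (2640 × £44.00 + 43 × £66.00) ÷ 60 = £1983.30.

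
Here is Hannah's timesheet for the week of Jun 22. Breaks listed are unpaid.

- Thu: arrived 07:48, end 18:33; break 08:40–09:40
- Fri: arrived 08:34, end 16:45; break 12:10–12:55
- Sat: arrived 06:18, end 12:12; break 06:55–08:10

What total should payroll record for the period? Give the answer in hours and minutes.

21 h 50 min

Thu: 07:48–18:33 = 10 h 45 min; less 60 min break → 9 h 45 min
Fri: 08:34–16:45 = 8 h 11 min; less 45 min break → 7 h 26 min
Sat: 06:18–12:12 = 5 h 54 min; less 75 min break → 4 h 39 min
Total: 9 h 45 min + 7 h 26 min + 4 h 39 min = 21 h 50 min.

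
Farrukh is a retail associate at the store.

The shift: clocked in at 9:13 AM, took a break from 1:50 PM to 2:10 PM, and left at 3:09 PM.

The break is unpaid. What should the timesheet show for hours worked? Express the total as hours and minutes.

5 h 36 min

The shift: 9:13 AM–3:09 PM = 5 h 56 min; less 20 min break → 5 h 36 min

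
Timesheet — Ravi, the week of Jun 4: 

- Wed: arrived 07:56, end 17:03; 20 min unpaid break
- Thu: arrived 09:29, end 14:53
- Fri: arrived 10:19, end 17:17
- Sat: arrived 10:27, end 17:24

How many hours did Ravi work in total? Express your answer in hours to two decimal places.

28.10 hours

Wed: 07:56–17:03 = 9 h 7 min; less 20 min break → 8 h 47 min
Thu: 09:29–14:53 = 5 h 24 min
Fri: 10:19–17:17 = 6 h 58 min
Sat: 10:27–17:24 = 6 h 57 min
Total: 8 h 47 min + 5 h 24 min + 6 h 58 min + 6 h 57 min = 28 h 6 min.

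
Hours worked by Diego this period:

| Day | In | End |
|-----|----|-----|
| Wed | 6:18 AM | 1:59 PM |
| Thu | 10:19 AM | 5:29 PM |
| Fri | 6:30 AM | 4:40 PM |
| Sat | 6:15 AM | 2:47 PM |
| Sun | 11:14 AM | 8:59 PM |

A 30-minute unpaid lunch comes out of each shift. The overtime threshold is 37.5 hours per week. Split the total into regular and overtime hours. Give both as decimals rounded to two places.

Wed: 6:18 AM–1:59 PM = 7 h 41 min; less 30 min break → 7 h 11 min
Thu: 10:19 AM–5:29 PM = 7 h 10 min; less 30 min break → 6 h 40 min
Fri: 6:30 AM–4:40 PM = 10 h 10 min; less 30 min break → 9 h 40 min
Sat: 6:15 AM–2:47 PM = 8 h 32 min; less 30 min break → 8 h 2 min
Sun: 11:14 AM–8:59 PM = 9 h 45 min; less 30 min break → 9 h 15 min
Total worked: 40 h 48 min = 40.80 h.
Threshold 37.5 h → overtime 3 h 18 min, regular 37 h 30 min.

Regular 37.50 hours, overtime 3.30 hours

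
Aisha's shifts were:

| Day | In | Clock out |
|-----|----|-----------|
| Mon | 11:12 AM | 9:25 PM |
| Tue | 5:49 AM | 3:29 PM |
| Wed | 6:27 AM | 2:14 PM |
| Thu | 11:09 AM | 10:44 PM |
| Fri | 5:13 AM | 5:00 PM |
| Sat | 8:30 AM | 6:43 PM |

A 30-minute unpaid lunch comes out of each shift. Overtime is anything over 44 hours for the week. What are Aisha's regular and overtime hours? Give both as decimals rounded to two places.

Mon: 11:12 AM–9:25 PM = 10 h 13 min; less 30 min break → 9 h 43 min
Tue: 5:49 AM–3:29 PM = 9 h 40 min; less 30 min break → 9 h 10 min
Wed: 6:27 AM–2:14 PM = 7 h 47 min; less 30 min break → 7 h 17 min
Thu: 11:09 AM–10:44 PM = 11 h 35 min; less 30 min break → 11 h 5 min
Fri: 5:13 AM–5:00 PM = 11 h 47 min; less 30 min break → 11 h 17 min
Sat: 8:30 AM–6:43 PM = 10 h 13 min; less 30 min break → 9 h 43 min
Total worked: 58 h 15 min = 58.25 h.
Threshold 44 h → overtime 14 h 15 min, regular 44 h 0 min.

Regular 44.00 hours, overtime 14.25 hours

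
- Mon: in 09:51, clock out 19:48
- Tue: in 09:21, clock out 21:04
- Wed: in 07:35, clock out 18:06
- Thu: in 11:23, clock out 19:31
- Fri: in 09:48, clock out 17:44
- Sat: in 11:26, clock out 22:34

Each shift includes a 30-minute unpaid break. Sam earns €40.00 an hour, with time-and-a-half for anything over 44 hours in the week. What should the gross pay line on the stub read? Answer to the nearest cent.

Mon: 09:51–19:48 = 9 h 57 min; less 30 min break → 9 h 27 min
Tue: 09:21–21:04 = 11 h 43 min; less 30 min break → 11 h 13 min
Wed: 07:35–18:06 = 10 h 31 min; less 30 min break → 10 h 1 min
Thu: 11:23–19:31 = 8 h 8 min; less 30 min break → 7 h 38 min
Fri: 09:48–17:44 = 7 h 56 min; less 30 min break → 7 h 26 min
Sat: 11:26–22:34 = 11 h 8 min; less 30 min break → 10 h 38 min
Total worked: 56 h 23 min = 3383 min.
Regular 44 h 0 min = 2640 min at €40.00/h; overtime 12 h 23 min = 743 min at €60.00/h.
Pay = (2640 × €40.00 + 743 × €60.00) ÷ 60 = €2503.00.

€2503.00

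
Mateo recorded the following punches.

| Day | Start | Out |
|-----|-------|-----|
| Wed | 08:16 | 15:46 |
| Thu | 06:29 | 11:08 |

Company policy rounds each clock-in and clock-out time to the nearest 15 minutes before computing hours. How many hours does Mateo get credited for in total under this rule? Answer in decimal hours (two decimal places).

12.25 hours

Wed: in 08:16→08:15, out 15:46→15:45; 7 h 30 min
Thu: in 06:29→06:30, out 11:08→11:15; 4 h 45 min
Total credited: 12 h 15 min.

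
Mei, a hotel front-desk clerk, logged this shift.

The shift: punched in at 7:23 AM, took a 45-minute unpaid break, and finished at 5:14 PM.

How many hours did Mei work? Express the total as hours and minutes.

9 h 6 min

The shift: 7:23 AM–5:14 PM = 9 h 51 min; less 45 min break → 9 h 6 min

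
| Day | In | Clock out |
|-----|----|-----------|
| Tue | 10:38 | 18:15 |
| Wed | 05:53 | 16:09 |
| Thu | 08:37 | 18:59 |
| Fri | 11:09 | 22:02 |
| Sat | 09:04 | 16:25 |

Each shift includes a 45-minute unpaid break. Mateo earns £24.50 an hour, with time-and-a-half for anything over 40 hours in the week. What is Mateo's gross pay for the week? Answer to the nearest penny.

£1080.45

Tue: 10:38–18:15 = 7 h 37 min; less 45 min break → 6 h 52 min
Wed: 05:53–16:09 = 10 h 16 min; less 45 min break → 9 h 31 min
Thu: 08:37–18:59 = 10 h 22 min; less 45 min break → 9 h 37 min
Fri: 11:09–22:02 = 10 h 53 min; less 45 min break → 10 h 8 min
Sat: 09:04–16:25 = 7 h 21 min; less 45 min break → 6 h 36 min
Total worked: 42 h 44 min = 2564 min.
Regular 40 h 0 min = 2400 min at £24.50/h; overtime 2 h 44 min = 164 min at £36.75/h.
Pay = (2400 × £24.50 + 164 × £36.75) ÷ 60 = £1080.45.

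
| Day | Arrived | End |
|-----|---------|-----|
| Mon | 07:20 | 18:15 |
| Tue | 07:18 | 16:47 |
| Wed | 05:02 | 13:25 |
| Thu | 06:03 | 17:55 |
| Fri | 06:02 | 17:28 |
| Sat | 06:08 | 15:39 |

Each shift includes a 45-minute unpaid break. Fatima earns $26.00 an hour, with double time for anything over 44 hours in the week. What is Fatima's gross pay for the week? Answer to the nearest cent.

Mon: 07:20–18:15 = 10 h 55 min; less 45 min break → 10 h 10 min
Tue: 07:18–16:47 = 9 h 29 min; less 45 min break → 8 h 44 min
Wed: 05:02–13:25 = 8 h 23 min; less 45 min break → 7 h 38 min
Thu: 06:03–17:55 = 11 h 52 min; less 45 min break → 11 h 7 min
Fri: 06:02–17:28 = 11 h 26 min; less 45 min break → 10 h 41 min
Sat: 06:08–15:39 = 9 h 31 min; less 45 min break → 8 h 46 min
Total worked: 57 h 6 min = 3426 min.
Regular 44 h 0 min = 2640 min at $26.00/h; overtime 13 h 6 min = 786 min at $52.00/h.
Pay = (2640 × $26.00 + 786 × $52.00) ÷ 60 = $1825.20.

$1825.20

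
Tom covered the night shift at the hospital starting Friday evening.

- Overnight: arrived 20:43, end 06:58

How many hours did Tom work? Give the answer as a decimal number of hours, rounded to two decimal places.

Overnight: 20:43 → midnight = 3 h 17 min; midnight → 06:58 = 6 h 58 min; span 10 h 15 min

10.25 hours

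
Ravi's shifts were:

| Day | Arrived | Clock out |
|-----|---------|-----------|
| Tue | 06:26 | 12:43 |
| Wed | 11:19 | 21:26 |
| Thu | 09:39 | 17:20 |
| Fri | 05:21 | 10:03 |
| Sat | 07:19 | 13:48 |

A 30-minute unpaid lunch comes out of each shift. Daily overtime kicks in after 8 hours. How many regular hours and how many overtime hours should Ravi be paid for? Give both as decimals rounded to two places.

Regular 31.15 hours, overtime 1.62 hours

Tue: 06:26–12:43 = 6 h 17 min; less 30 min break → 5 h 47 min
Wed: 11:19–21:26 = 10 h 7 min; less 30 min break → 9 h 37 min
Thu: 09:39–17:20 = 7 h 41 min; less 30 min break → 7 h 11 min
Fri: 05:21–10:03 = 4 h 42 min; less 30 min break → 4 h 12 min
Sat: 07:19–13:48 = 6 h 29 min; less 30 min break → 5 h 59 min
Tue reg 5 h 47 min / OT 0 h 0 min; Wed reg 8 h 0 min / OT 1 h 37 min; Thu reg 7 h 11 min / OT 0 h 0 min; Fri reg 4 h 12 min / OT 0 h 0 min; Sat reg 5 h 59 min / OT 0 h 0 min.
Totals: regular 31 h 9 min, overtime 1 h 37 min.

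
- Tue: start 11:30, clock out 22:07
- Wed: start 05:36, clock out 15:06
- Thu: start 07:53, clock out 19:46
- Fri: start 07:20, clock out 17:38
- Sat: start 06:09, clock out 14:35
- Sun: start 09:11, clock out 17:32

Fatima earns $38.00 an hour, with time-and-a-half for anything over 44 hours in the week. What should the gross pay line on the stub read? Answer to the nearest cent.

$2531.75

Tue: 11:30–22:07 = 10 h 37 min
Wed: 05:36–15:06 = 9 h 30 min
Thu: 07:53–19:46 = 11 h 53 min
Fri: 07:20–17:38 = 10 h 18 min
Sat: 06:09–14:35 = 8 h 26 min
Sun: 09:11–17:32 = 8 h 21 min
Total worked: 59 h 5 min = 3545 min.
Regular 44 h 0 min = 2640 min at $38.00/h; overtime 15 h 5 min = 905 min at $57.00/h.
Pay = (2640 × $38.00 + 905 × $57.00) ÷ 60 = $2531.75.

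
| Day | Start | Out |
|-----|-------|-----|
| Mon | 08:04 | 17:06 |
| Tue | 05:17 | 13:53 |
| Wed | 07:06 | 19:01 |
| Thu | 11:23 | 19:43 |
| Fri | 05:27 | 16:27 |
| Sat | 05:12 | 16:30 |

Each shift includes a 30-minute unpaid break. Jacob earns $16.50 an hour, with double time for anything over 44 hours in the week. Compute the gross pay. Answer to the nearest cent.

$1161.05

Mon: 08:04–17:06 = 9 h 2 min; less 30 min break → 8 h 32 min
Tue: 05:17–13:53 = 8 h 36 min; less 30 min break → 8 h 6 min
Wed: 07:06–19:01 = 11 h 55 min; less 30 min break → 11 h 25 min
Thu: 11:23–19:43 = 8 h 20 min; less 30 min break → 7 h 50 min
Fri: 05:27–16:27 = 11 h 0 min; less 30 min break → 10 h 30 min
Sat: 05:12–16:30 = 11 h 18 min; less 30 min break → 10 h 48 min
Total worked: 57 h 11 min = 3431 min.
Regular 44 h 0 min = 2640 min at $16.50/h; overtime 13 h 11 min = 791 min at $33.00/h.
Pay = (2640 × $16.50 + 791 × $33.00) ÷ 60 = $1161.05.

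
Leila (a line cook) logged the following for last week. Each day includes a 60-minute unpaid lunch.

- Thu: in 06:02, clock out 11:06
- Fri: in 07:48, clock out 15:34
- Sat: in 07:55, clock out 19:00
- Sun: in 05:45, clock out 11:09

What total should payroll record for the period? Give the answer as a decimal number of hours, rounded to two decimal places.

Thu: 06:02–11:06 = 5 h 4 min; less 60 min break → 4 h 4 min
Fri: 07:48–15:34 = 7 h 46 min; less 60 min break → 6 h 46 min
Sat: 07:55–19:00 = 11 h 5 min; less 60 min break → 10 h 5 min
Sun: 05:45–11:09 = 5 h 24 min; less 60 min break → 4 h 24 min
Total: 4 h 4 min + 6 h 46 min + 10 h 5 min + 4 h 24 min = 25 h 19 min.

25.32 hours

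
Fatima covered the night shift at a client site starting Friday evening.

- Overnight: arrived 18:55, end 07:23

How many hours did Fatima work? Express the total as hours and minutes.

12 h 28 min

Overnight: 18:55 → midnight = 5 h 5 min; midnight → 07:23 = 7 h 23 min; span 12 h 28 min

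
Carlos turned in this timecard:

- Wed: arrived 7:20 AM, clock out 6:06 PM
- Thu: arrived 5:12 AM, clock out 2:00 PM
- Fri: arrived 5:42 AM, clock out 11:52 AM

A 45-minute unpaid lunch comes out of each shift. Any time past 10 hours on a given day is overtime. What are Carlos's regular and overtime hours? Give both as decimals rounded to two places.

Regular 23.47 hours, overtime 0.02 hours

Wed: 7:20 AM–6:06 PM = 10 h 46 min; less 45 min break → 10 h 1 min
Thu: 5:12 AM–2:00 PM = 8 h 48 min; less 45 min break → 8 h 3 min
Fri: 5:42 AM–11:52 AM = 6 h 10 min; less 45 min break → 5 h 25 min
Wed reg 10 h 0 min / OT 0 h 1 min; Thu reg 8 h 3 min / OT 0 h 0 min; Fri reg 5 h 25 min / OT 0 h 0 min.
Totals: regular 23 h 28 min, overtime 0 h 1 min.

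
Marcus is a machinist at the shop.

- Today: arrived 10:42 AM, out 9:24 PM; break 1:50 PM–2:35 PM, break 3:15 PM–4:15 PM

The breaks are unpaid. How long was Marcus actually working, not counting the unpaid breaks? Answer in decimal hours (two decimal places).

8.95 hours

Today: 10:42 AM–9:24 PM = 10 h 42 min; less 105 min break → 8 h 57 min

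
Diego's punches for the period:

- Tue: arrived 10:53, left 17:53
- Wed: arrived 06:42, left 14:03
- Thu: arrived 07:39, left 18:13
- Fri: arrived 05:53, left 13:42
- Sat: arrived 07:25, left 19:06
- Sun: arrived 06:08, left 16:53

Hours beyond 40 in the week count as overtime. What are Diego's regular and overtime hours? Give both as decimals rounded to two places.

Regular 40.00 hours, overtime 15.17 hours

Tue: 10:53–17:53 = 7 h 0 min
Wed: 06:42–14:03 = 7 h 21 min
Thu: 07:39–18:13 = 10 h 34 min
Fri: 05:53–13:42 = 7 h 49 min
Sat: 07:25–19:06 = 11 h 41 min
Sun: 06:08–16:53 = 10 h 45 min
Total worked: 55 h 10 min = 55.17 h.
Threshold 40 h → overtime 15 h 10 min, regular 40 h 0 min.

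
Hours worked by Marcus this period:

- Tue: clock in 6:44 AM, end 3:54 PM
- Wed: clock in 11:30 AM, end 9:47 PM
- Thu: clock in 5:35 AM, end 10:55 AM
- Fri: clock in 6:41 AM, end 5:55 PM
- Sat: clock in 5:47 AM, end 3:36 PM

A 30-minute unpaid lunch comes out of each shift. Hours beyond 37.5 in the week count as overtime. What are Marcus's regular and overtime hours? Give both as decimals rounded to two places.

Regular 37.50 hours, overtime 5.83 hours

Tue: 6:44 AM–3:54 PM = 9 h 10 min; less 30 min break → 8 h 40 min
Wed: 11:30 AM–9:47 PM = 10 h 17 min; less 30 min break → 9 h 47 min
Thu: 5:35 AM–10:55 AM = 5 h 20 min; less 30 min break → 4 h 50 min
Fri: 6:41 AM–5:55 PM = 11 h 14 min; less 30 min break → 10 h 44 min
Sat: 5:47 AM–3:36 PM = 9 h 49 min; less 30 min break → 9 h 19 min
Total worked: 43 h 20 min = 43.33 h.
Threshold 37.5 h → overtime 5 h 50 min, regular 37 h 30 min.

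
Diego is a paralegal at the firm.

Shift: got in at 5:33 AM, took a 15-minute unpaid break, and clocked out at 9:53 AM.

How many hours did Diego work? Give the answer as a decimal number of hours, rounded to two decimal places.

Shift: 5:33 AM–9:53 AM = 4 h 20 min; less 15 min break → 4 h 5 min

4.08 hours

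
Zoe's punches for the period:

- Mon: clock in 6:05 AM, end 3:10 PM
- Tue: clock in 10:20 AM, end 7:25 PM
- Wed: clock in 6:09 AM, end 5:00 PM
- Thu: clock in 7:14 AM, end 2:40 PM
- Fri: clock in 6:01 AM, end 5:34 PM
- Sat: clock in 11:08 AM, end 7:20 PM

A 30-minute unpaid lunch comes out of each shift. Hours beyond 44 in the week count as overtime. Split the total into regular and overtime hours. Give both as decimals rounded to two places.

Mon: 6:05 AM–3:10 PM = 9 h 5 min; less 30 min break → 8 h 35 min
Tue: 10:20 AM–7:25 PM = 9 h 5 min; less 30 min break → 8 h 35 min
Wed: 6:09 AM–5:00 PM = 10 h 51 min; less 30 min break → 10 h 21 min
Thu: 7:14 AM–2:40 PM = 7 h 26 min; less 30 min break → 6 h 56 min
Fri: 6:01 AM–5:34 PM = 11 h 33 min; less 30 min break → 11 h 3 min
Sat: 11:08 AM–7:20 PM = 8 h 12 min; less 30 min break → 7 h 42 min
Total worked: 53 h 12 min = 53.20 h.
Threshold 44 h → overtime 9 h 12 min, regular 44 h 0 min.

Regular 44.00 hours, overtime 9.20 hours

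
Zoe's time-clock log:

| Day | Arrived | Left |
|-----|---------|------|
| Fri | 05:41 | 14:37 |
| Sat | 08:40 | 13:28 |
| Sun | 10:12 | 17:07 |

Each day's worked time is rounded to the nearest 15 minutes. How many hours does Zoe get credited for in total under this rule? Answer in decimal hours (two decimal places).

20.75 hours

Fri: 05:41–14:37 = 8 h 56 min → rounds to 9 h 0 min
Sat: 08:40–13:28 = 4 h 48 min → rounds to 4 h 45 min
Sun: 10:12–17:07 = 6 h 55 min → rounds to 7 h 0 min
Total credited: 20 h 45 min.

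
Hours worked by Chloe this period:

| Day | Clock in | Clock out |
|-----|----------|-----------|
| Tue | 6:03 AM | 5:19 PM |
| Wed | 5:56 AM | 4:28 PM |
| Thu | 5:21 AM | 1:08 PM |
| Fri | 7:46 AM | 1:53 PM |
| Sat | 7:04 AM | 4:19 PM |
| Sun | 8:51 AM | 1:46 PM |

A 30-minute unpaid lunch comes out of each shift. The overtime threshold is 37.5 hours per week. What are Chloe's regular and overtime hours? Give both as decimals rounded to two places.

Tue: 6:03 AM–5:19 PM = 11 h 16 min; less 30 min break → 10 h 46 min
Wed: 5:56 AM–4:28 PM = 10 h 32 min; less 30 min break → 10 h 2 min
Thu: 5:21 AM–1:08 PM = 7 h 47 min; less 30 min break → 7 h 17 min
Fri: 7:46 AM–1:53 PM = 6 h 7 min; less 30 min break → 5 h 37 min
Sat: 7:04 AM–4:19 PM = 9 h 15 min; less 30 min break → 8 h 45 min
Sun: 8:51 AM–1:46 PM = 4 h 55 min; less 30 min break → 4 h 25 min
Total worked: 46 h 52 min = 46.87 h.
Threshold 37.5 h → overtime 9 h 22 min, regular 37 h 30 min.

Regular 37.50 hours, overtime 9.37 hours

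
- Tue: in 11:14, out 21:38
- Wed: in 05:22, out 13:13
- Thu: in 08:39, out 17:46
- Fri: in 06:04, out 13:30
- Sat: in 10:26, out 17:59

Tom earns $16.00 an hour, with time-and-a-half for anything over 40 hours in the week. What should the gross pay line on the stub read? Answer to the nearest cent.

$696.40

Tue: 11:14–21:38 = 10 h 24 min
Wed: 05:22–13:13 = 7 h 51 min
Thu: 08:39–17:46 = 9 h 7 min
Fri: 06:04–13:30 = 7 h 26 min
Sat: 10:26–17:59 = 7 h 33 min
Total worked: 42 h 21 min = 2541 min.
Regular 40 h 0 min = 2400 min at $16.00/h; overtime 2 h 21 min = 141 min at $24.00/h.
Pay = (2400 × $16.00 + 141 × $24.00) ÷ 60 = $696.40.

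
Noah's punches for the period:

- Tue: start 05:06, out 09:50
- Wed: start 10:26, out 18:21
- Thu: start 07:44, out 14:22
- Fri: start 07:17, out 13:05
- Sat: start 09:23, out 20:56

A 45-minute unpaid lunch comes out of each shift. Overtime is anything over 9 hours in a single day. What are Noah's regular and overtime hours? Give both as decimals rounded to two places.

Regular 31.08 hours, overtime 1.80 hours

Tue: 05:06–09:50 = 4 h 44 min; less 45 min break → 3 h 59 min
Wed: 10:26–18:21 = 7 h 55 min; less 45 min break → 7 h 10 min
Thu: 07:44–14:22 = 6 h 38 min; less 45 min break → 5 h 53 min
Fri: 07:17–13:05 = 5 h 48 min; less 45 min break → 5 h 3 min
Sat: 09:23–20:56 = 11 h 33 min; less 45 min break → 10 h 48 min
Tue reg 3 h 59 min / OT 0 h 0 min; Wed reg 7 h 10 min / OT 0 h 0 min; Thu reg 5 h 53 min / OT 0 h 0 min; Fri reg 5 h 3 min / OT 0 h 0 min; Sat reg 9 h 0 min / OT 1 h 48 min.
Totals: regular 31 h 5 min, overtime 1 h 48 min.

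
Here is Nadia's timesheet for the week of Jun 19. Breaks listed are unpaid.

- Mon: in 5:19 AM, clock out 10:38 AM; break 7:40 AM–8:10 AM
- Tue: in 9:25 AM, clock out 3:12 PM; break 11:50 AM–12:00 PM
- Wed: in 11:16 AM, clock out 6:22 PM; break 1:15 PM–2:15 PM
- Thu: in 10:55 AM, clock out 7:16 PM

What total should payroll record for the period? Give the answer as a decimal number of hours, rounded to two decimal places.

Mon: 5:19 AM–10:38 AM = 5 h 19 min; less 30 min break → 4 h 49 min
Tue: 9:25 AM–3:12 PM = 5 h 47 min; less 10 min break → 5 h 37 min
Wed: 11:16 AM–6:22 PM = 7 h 6 min; less 60 min break → 6 h 6 min
Thu: 10:55 AM–7:16 PM = 8 h 21 min
Total: 4 h 49 min + 5 h 37 min + 6 h 6 min + 8 h 21 min = 24 h 53 min.

24.88 hours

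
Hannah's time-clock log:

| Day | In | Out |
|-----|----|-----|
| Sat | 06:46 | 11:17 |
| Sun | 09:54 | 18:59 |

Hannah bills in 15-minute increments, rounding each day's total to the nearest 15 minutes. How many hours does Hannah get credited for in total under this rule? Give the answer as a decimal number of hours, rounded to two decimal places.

Sat: 06:46–11:17 = 4 h 31 min → rounds to 4 h 30 min
Sun: 09:54–18:59 = 9 h 5 min → rounds to 9 h 0 min
Total credited: 13 h 30 min.

13.50 hours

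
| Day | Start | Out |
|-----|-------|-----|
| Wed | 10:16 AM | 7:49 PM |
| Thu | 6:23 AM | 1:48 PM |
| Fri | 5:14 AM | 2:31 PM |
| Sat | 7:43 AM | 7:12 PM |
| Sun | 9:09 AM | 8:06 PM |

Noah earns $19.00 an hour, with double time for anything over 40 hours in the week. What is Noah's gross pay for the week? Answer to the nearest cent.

Wed: 10:16 AM–7:49 PM = 9 h 33 min
Thu: 6:23 AM–1:48 PM = 7 h 25 min
Fri: 5:14 AM–2:31 PM = 9 h 17 min
Sat: 7:43 AM–7:12 PM = 11 h 29 min
Sun: 9:09 AM–8:06 PM = 10 h 57 min
Total worked: 48 h 41 min = 2921 min.
Regular 40 h 0 min = 2400 min at $19.00/h; overtime 8 h 41 min = 521 min at $38.00/h.
Pay = (2400 × $19.00 + 521 × $38.00) ÷ 60 = $1089.97.

$1089.97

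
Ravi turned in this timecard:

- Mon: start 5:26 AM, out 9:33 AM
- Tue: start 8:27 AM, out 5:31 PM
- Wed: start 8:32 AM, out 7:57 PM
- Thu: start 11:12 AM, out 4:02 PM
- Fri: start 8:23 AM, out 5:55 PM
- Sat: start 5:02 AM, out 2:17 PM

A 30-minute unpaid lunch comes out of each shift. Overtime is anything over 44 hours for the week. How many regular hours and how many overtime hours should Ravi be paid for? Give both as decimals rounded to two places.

Regular 44.00 hours, overtime 1.22 hours

Mon: 5:26 AM–9:33 AM = 4 h 7 min; less 30 min break → 3 h 37 min
Tue: 8:27 AM–5:31 PM = 9 h 4 min; less 30 min break → 8 h 34 min
Wed: 8:32 AM–7:57 PM = 11 h 25 min; less 30 min break → 10 h 55 min
Thu: 11:12 AM–4:02 PM = 4 h 50 min; less 30 min break → 4 h 20 min
Fri: 8:23 AM–5:55 PM = 9 h 32 min; less 30 min break → 9 h 2 min
Sat: 5:02 AM–2:17 PM = 9 h 15 min; less 30 min break → 8 h 45 min
Total worked: 45 h 13 min = 45.22 h.
Threshold 44 h → overtime 1 h 13 min, regular 44 h 0 min.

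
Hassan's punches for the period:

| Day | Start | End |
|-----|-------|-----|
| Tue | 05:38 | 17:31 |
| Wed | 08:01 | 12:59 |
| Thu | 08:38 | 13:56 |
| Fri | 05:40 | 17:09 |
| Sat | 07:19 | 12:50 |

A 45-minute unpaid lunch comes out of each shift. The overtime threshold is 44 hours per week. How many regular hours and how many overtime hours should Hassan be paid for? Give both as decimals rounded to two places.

Regular 35.40 hours, overtime 0.00 hours

Tue: 05:38–17:31 = 11 h 53 min; less 45 min break → 11 h 8 min
Wed: 08:01–12:59 = 4 h 58 min; less 45 min break → 4 h 13 min
Thu: 08:38–13:56 = 5 h 18 min; less 45 min break → 4 h 33 min
Fri: 05:40–17:09 = 11 h 29 min; less 45 min break → 10 h 44 min
Sat: 07:19–12:50 = 5 h 31 min; less 45 min break → 4 h 46 min
Total worked: 35 h 24 min = 35.40 h.
Threshold 44 h → overtime 0 h 0 min, regular 35 h 24 min.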